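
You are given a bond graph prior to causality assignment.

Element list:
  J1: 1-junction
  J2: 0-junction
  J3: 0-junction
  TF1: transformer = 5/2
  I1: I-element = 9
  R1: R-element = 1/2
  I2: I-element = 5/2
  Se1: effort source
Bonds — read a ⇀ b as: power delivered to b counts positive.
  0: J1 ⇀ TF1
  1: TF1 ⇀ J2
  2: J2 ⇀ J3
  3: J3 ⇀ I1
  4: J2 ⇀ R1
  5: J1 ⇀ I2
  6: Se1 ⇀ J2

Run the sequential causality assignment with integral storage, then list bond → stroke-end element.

#0 |J1
#1 |TF1
#2 |J3
#3 |I1
#4 |R1
#5 |I2
#6 |J2

#6 |J2  (Se1 fixes effort; stroke away)
#1 |TF1  (J2 effort already set via bond 6)
#2 |J3  (J2 effort already set via bond 6)
#4 |R1  (J2 effort already set via bond 6)
#3 |I1  (J3: bond 2 brought effort, rest push out)
#0 |J1  (through TF1, causality passes straight; one stroke at TF1)
#5 |I2  (J1: last free bond brings flow in)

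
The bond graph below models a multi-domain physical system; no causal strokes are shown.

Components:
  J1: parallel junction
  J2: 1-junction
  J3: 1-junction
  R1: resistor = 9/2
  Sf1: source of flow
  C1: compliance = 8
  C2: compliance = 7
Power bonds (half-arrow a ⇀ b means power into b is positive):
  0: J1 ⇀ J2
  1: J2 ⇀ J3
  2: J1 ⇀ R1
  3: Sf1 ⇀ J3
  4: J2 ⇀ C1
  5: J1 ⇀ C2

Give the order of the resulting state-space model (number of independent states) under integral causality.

b3 |Sf1  (Sf1: flow source, stroke at near end)
b1 |J3  (1-jn J3 has f-setter on 3)
b0 |J2  (common-f at J2 fixed by 1)
b4 |J2  (1-jn J2 has f-setter on 1)
b5 |J1  (prefer integral on C2)
b2 |R1  (common-e at J1 fixed by 5)

2  (C1, C2 all integral)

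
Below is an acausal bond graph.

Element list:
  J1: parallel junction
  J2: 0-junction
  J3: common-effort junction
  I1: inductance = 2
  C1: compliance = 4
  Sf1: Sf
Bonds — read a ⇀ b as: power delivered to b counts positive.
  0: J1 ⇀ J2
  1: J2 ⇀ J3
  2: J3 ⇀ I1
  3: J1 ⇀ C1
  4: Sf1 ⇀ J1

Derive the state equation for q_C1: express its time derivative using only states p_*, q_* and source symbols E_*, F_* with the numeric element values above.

dq_C1/dt = F_Sf1 - p_I1/2

bond 4 stroke at Sf1  (Sf1: flow source, stroke at near end)
bond 2 stroke at I1  (I1 integral (f out))
bond 1 stroke at J3  (closing 0-jn rule on J3)
bond 0 stroke at J2  (J2: last free bond brings effort in)
bond 3 stroke at J1  (J1 needs exactly one e-in)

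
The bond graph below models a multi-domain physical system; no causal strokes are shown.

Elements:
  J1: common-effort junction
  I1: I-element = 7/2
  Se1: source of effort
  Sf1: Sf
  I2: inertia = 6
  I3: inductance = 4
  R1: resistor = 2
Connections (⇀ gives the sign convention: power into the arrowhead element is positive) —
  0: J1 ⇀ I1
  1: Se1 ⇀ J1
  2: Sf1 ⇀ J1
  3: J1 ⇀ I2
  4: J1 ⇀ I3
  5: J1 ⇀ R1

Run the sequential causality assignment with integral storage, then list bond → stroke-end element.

b0 stroke at I1
b1 stroke at J1
b2 stroke at Sf1
b3 stroke at I2
b4 stroke at I3
b5 stroke at R1

b1 |J1  (source Se1 imposes e)
b2 |Sf1  (source Sf1 imposes f)
b0 |I1  (J1 effort already set via bond 1)
b3 |I2  (J1 effort already set via bond 1)
b4 |I3  (J1: bond 1 brought effort, rest push out)
b5 |R1  (J1 effort already set via bond 1)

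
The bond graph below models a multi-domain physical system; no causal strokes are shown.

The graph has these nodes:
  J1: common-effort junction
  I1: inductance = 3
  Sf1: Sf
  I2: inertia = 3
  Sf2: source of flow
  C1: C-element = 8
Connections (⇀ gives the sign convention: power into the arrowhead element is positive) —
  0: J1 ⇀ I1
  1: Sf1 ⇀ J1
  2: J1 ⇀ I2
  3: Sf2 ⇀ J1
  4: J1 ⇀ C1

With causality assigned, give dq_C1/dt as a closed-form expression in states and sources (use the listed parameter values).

#1 →Sf1  (source Sf1 imposes f)
#3 →Sf2  (Sf2: flow source, stroke at near end)
#0 →I1  (I1 outputs flow p/I1)
#2 →I2  (I2 integral (f out))
#4 →J1  (only one effort-in slot at J1)

dq_C1/dt = F_Sf1 + F_Sf2 - p_I1/3 - p_I2/3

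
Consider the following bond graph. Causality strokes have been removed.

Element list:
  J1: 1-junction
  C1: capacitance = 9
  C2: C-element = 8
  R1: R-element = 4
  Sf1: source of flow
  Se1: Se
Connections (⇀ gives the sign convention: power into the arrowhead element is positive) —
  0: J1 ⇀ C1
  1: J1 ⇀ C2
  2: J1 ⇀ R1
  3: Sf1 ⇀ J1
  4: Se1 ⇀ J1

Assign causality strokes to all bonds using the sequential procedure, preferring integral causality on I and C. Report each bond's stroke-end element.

bond 0 →J1
bond 1 →J1
bond 2 →J1
bond 3 →Sf1
bond 4 →J1

β3 →Sf1  (Sf1 fixes flow; stroke at Sf1)
β4 →J1  (Se1 fixes effort; stroke away)
β0 →J1  (1-jn J1 has f-setter on 3)
β1 →J1  (J1 flow already set via bond 3)
β2 →J1  (1-jn J1 has f-setter on 3)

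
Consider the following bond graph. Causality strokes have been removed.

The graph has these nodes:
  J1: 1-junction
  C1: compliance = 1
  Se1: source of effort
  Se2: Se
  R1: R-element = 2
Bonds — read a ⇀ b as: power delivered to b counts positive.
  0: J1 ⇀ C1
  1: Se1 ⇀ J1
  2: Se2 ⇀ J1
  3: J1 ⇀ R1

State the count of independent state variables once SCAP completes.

b1 stroke→J1  (Se1 (Se) sets effort on bond)
b2 stroke→J1  (Se2 (Se) sets effort on bond)
b0 stroke→J1  (C1 outputs effort q/C1)
b3 stroke→R1  (J1 needs exactly one f-in)

1  (C1 all integral)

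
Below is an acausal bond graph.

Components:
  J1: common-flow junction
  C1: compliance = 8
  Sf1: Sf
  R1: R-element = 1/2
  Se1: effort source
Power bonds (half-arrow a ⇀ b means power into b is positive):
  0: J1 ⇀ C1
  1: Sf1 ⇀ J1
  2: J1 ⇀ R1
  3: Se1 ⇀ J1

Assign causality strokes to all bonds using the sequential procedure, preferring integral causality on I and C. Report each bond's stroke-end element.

β1 |Sf1  (Sf1: flow source, stroke at near end)
β3 |J1  (source Se1 imposes e)
β0 |J1  (J1 flow already set via bond 1)
β2 |J1  (common-f at J1 fixed by 1)

β0 |J1
β1 |Sf1
β2 |J1
β3 |J1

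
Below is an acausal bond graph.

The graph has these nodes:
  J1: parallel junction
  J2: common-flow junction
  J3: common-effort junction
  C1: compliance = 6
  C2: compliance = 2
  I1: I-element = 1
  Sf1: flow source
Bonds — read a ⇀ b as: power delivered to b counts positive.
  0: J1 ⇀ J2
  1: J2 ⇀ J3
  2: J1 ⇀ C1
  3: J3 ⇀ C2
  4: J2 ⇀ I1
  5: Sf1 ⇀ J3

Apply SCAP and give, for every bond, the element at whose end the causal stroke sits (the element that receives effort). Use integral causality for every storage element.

#0 stroke→J2
#1 stroke→J2
#2 stroke→J1
#3 stroke→J3
#4 stroke→I1
#5 stroke→Sf1

β5 stroke at Sf1  (Sf1: flow source, stroke at near end)
β2 stroke at J1  (C1: C, integral causality)
β0 stroke at J2  (0-jn J1 has e-setter on 2)
β3 stroke at J3  (C2 integral (e out))
β1 stroke at J2  (common-e at J3 fixed by 3)
β4 stroke at I1  (J2: last free bond brings flow in)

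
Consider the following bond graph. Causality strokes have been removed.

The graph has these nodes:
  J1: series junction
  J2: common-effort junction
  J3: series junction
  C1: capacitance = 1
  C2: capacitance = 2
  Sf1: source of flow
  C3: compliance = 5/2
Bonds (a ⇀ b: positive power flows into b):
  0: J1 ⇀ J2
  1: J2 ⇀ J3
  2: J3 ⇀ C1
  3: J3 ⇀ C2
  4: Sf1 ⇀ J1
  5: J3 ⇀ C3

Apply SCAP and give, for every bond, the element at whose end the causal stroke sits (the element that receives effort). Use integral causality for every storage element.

b0 |J1
b1 |J2
b2 |J3
b3 |J3
b4 |Sf1
b5 |J3

b4 stroke at Sf1  (Sf1 (Sf) sets flow on bond)
b0 stroke at J1  (J1: bond 4 brought flow, rest push out)
b1 stroke at J2  (J2: last free bond brings effort in)
b2 stroke at J3  (J3: bond 1 brought flow, rest push out)
b3 stroke at J3  (J3 flow already set via bond 1)
b5 stroke at J3  (J3 flow already set via bond 1)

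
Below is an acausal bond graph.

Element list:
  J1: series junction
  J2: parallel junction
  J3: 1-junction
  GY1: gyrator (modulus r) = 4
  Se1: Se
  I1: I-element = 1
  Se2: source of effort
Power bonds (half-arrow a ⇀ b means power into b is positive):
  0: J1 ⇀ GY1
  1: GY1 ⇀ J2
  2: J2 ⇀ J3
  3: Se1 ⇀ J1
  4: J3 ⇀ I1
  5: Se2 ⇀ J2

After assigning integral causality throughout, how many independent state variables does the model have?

β3 |J1  (Se1: effort source, stroke at far end)
β5 |J2  (Se2 (Se) sets effort on bond)
β0 |GY1  (J1: last free bond brings flow in)
β1 |GY1  (common-e at J2 fixed by 5)
β2 |J3  (J2 effort already set via bond 5)
β4 |I1  (J3: last free bond brings flow in)

1  (I1 all integral)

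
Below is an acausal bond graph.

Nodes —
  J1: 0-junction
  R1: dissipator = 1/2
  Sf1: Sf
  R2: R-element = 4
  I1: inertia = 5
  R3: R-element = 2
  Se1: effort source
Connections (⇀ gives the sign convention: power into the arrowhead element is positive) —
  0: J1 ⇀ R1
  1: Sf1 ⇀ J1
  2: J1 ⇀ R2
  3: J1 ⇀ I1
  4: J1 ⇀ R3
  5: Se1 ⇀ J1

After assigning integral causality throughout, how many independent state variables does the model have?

b1 |Sf1  (Sf1 (Sf) sets flow on bond)
b5 |J1  (Se1 (Se) sets effort on bond)
b0 |R1  (J1 effort already set via bond 5)
b2 |R2  (0-jn J1 has e-setter on 5)
b3 |I1  (0-jn J1 has e-setter on 5)
b4 |R3  (J1: bond 5 brought effort, rest push out)

1  (I1 all integral)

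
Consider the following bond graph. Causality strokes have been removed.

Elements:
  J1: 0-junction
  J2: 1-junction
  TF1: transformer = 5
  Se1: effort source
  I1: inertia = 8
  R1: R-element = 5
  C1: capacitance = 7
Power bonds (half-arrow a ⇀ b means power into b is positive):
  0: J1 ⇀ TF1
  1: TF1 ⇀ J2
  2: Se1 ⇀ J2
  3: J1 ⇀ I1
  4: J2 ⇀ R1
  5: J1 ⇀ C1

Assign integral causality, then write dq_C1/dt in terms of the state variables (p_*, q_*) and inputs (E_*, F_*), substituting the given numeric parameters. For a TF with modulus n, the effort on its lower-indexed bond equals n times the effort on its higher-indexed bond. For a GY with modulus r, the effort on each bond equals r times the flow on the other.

dq_C1/dt = -E_Se1/25 - p_I1/8 - q_C1/875

#2 stroke→J2  (source Se1 imposes e)
#3 stroke→I1  (I1 integral (f out))
#5 stroke→J1  (prefer integral on C1)
#0 stroke→TF1  (common-e at J1 fixed by 5)
#1 stroke→J2  (through TF1, causality passes straight; one stroke at TF1)
#4 stroke→R1  (J2: last free bond brings flow in)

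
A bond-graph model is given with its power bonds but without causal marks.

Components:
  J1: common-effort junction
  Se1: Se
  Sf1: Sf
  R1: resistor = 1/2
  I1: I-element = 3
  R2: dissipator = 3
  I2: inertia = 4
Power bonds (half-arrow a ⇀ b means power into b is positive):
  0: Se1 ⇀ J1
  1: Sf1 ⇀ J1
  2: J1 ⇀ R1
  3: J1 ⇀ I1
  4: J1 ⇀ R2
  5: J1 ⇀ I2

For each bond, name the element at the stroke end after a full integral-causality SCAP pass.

β0 →J1  (Se1 fixes effort; stroke away)
β1 →Sf1  (source Sf1 imposes f)
β2 →R1  (0-jn J1 has e-setter on 0)
β3 →I1  (0-jn J1 has e-setter on 0)
β4 →R2  (J1: bond 0 brought effort, rest push out)
β5 →I2  (common-e at J1 fixed by 0)

β0 stroke at J1
β1 stroke at Sf1
β2 stroke at R1
β3 stroke at I1
β4 stroke at R2
β5 stroke at I2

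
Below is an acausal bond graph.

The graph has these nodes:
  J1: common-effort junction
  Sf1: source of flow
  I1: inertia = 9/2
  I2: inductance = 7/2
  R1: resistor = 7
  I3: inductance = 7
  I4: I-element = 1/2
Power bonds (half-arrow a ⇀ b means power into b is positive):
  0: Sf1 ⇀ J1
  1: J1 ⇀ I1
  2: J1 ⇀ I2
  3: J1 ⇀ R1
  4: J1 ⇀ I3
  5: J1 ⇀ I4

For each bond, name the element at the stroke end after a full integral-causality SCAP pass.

β0 stroke→Sf1  (Sf1 (Sf) sets flow on bond)
β1 stroke→I1  (prefer integral on I1)
β2 stroke→I2  (I2: I, integral causality)
β4 stroke→I3  (I3 integral (f out))
β5 stroke→I4  (I4 outputs flow p/I4)
β3 stroke→J1  (J1: last free bond brings effort in)

bond 0 stroke at Sf1
bond 1 stroke at I1
bond 2 stroke at I2
bond 3 stroke at J1
bond 4 stroke at I3
bond 5 stroke at I4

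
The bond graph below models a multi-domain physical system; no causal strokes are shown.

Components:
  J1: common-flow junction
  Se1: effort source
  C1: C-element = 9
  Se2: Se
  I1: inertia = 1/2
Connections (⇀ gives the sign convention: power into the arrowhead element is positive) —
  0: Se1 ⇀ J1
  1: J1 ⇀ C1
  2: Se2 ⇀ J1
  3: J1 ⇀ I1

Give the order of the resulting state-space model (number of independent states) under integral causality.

bond 0 →J1  (Se1: effort source, stroke at far end)
bond 2 →J1  (source Se2 imposes e)
bond 1 →J1  (C1 outputs effort q/C1)
bond 3 →I1  (only one flow-in slot at J1)

2  (C1, I1 all integral)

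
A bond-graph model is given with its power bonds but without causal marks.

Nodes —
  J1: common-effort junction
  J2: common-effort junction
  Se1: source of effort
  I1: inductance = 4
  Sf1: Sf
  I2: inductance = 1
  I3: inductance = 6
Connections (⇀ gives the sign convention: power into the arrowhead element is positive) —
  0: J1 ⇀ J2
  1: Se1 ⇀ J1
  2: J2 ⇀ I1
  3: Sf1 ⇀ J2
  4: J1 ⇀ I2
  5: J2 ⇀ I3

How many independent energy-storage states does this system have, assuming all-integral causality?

#1 stroke→J1  (Se1 fixes effort; stroke away)
#3 stroke→Sf1  (source Sf1 imposes f)
#0 stroke→J2  (common-e at J1 fixed by 1)
#4 stroke→I2  (common-e at J1 fixed by 1)
#2 stroke→I1  (common-e at J2 fixed by 0)
#5 stroke→I3  (common-e at J2 fixed by 0)

3  (I1, I2, I3 all integral)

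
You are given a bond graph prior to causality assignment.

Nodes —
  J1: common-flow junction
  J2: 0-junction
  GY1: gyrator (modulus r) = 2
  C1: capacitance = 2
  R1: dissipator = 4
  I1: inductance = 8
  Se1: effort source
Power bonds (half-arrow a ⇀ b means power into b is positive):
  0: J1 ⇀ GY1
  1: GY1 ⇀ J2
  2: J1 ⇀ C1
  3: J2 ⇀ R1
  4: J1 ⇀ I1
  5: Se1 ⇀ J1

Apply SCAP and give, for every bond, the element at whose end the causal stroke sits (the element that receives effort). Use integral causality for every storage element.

#0 |J1
#1 |J2
#2 |J1
#3 |R1
#4 |I1
#5 |J1

#5 →J1  (Se1 fixes effort; stroke away)
#2 →J1  (C1 outputs effort q/C1)
#4 →I1  (I1 integral (f out))
#0 →J1  (common-f at J1 fixed by 4)
#1 →J2  (through GY1, causality inverts; strokes same side of GY1)
#3 →R1  (J2 effort already set via bond 1)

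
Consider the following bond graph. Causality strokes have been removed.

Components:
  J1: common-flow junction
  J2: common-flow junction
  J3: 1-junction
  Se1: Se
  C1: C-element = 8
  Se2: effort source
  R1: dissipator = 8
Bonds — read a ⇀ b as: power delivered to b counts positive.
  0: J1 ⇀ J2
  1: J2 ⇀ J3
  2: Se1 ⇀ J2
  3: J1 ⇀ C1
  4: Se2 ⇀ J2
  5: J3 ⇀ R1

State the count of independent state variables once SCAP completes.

1  (C1 all integral)

bond 2 →J2  (source Se1 imposes e)
bond 4 →J2  (Se2: effort source, stroke at far end)
bond 3 →J1  (C1 integral (e out))
bond 0 →J2  (J1: last free bond brings flow in)
bond 1 →J3  (only one flow-in slot at J2)
bond 5 →R1  (only one flow-in slot at J3)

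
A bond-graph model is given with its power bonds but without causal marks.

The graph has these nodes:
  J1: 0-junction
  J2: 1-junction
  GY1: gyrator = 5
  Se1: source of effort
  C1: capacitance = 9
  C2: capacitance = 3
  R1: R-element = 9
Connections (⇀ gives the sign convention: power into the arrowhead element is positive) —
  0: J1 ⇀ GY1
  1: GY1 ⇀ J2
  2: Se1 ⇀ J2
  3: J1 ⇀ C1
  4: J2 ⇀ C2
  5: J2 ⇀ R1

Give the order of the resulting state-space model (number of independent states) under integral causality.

2  (C1, C2 all integral)

bond 2 stroke→J2  (Se1 fixes effort; stroke away)
bond 3 stroke→J1  (C1: C, integral causality)
bond 0 stroke→GY1  (J1 effort already set via bond 3)
bond 1 stroke→GY1  (GY GY1: same side as bond 0)
bond 4 stroke→J2  (J2: bond 1 brought flow, rest push out)
bond 5 stroke→J2  (common-f at J2 fixed by 1)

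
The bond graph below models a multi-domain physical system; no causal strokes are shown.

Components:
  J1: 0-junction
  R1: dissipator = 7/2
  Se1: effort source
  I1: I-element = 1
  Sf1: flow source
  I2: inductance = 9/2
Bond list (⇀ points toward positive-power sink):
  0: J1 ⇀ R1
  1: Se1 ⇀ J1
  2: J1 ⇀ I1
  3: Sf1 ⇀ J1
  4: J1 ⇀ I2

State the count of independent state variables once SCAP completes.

2  (I1, I2 all integral)

β1 |J1  (source Se1 imposes e)
β3 |Sf1  (Sf1: flow source, stroke at near end)
β0 |R1  (J1 effort already set via bond 1)
β2 |I1  (0-jn J1 has e-setter on 1)
β4 |I2  (J1 effort already set via bond 1)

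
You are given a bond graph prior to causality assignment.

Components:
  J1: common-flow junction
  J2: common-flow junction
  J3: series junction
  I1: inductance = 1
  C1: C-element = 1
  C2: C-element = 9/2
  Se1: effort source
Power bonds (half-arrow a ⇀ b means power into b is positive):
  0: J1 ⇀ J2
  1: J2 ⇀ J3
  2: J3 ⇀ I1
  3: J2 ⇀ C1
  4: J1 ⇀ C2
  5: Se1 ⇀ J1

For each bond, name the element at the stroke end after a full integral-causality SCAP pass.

#0 |J2
#1 |J3
#2 |I1
#3 |J2
#4 |J1
#5 |J1

β5 stroke→J1  (Se1: effort source, stroke at far end)
β2 stroke→I1  (I1 outputs flow p/I1)
β1 stroke→J3  (common-f at J3 fixed by 2)
β0 stroke→J2  (J2 flow already set via bond 1)
β3 stroke→J2  (1-jn J2 has f-setter on 1)
β4 stroke→J1  (1-jn J1 has f-setter on 0)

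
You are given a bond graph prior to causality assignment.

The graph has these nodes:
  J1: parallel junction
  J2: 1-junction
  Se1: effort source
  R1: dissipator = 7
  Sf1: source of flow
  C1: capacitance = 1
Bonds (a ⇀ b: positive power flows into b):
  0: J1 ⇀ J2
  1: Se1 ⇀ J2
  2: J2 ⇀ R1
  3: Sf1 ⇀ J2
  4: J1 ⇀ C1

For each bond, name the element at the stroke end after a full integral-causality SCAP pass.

#1 stroke→J2  (source Se1 imposes e)
#3 stroke→Sf1  (source Sf1 imposes f)
#0 stroke→J2  (1-jn J2 has f-setter on 3)
#2 stroke→J2  (J2: bond 3 brought flow, rest push out)
#4 stroke→J1  (J1 needs exactly one e-in)

b0 stroke→J2
b1 stroke→J2
b2 stroke→J2
b3 stroke→Sf1
b4 stroke→J1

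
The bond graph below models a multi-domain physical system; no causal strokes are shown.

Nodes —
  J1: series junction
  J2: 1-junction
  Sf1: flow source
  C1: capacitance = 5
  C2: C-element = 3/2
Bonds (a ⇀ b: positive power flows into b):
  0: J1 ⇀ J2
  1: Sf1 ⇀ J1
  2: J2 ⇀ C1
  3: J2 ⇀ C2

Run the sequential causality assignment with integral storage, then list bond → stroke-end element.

#0 |J1
#1 |Sf1
#2 |J2
#3 |J2

#1 |Sf1  (Sf1 (Sf) sets flow on bond)
#0 |J1  (J1: bond 1 brought flow, rest push out)
#2 |J2  (J2: bond 0 brought flow, rest push out)
#3 |J2  (1-jn J2 has f-setter on 0)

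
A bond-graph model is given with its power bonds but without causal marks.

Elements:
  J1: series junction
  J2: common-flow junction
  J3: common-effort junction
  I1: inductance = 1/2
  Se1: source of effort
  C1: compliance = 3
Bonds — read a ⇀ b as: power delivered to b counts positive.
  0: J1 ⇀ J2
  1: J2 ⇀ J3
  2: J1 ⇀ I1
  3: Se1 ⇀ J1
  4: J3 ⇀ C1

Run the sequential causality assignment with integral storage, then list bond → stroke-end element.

β0 →J1
β1 →J2
β2 →I1
β3 →J1
β4 →J3

bond 3 stroke→J1  (Se1: effort source, stroke at far end)
bond 2 stroke→I1  (I1: I, integral causality)
bond 0 stroke→J1  (common-f at J1 fixed by 2)
bond 1 stroke→J2  (1-jn J2 has f-setter on 0)
bond 4 stroke→J3  (J3: last free bond brings effort in)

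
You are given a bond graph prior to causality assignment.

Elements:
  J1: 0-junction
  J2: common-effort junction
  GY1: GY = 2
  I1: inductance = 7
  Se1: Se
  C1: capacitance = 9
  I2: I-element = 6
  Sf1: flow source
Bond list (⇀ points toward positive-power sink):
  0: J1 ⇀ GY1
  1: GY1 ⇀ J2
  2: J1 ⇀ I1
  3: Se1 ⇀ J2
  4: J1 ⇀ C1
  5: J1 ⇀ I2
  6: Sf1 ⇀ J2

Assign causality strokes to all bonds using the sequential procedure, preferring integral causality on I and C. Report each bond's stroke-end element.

bond 0 |GY1
bond 1 |GY1
bond 2 |I1
bond 3 |J2
bond 4 |J1
bond 5 |I2
bond 6 |Sf1

β3 stroke→J2  (source Se1 imposes e)
β6 stroke→Sf1  (Sf1 fixes flow; stroke at Sf1)
β1 stroke→GY1  (J2: bond 3 brought effort, rest push out)
β0 stroke→GY1  (through GY1, causality inverts; strokes same side of GY1)
β2 stroke→I1  (I1 integral (f out))
β4 stroke→J1  (C1 integral (e out))
β5 stroke→I2  (0-jn J1 has e-setter on 4)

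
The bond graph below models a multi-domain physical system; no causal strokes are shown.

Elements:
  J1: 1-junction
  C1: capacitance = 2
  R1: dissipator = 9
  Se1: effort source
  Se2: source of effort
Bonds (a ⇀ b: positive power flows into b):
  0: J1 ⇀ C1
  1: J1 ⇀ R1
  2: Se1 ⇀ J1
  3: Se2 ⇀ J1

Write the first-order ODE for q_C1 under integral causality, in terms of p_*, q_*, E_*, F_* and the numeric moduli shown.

dq_C1/dt = E_Se1/9 + E_Se2/9 - q_C1/18

bond 2 |J1  (Se1 fixes effort; stroke away)
bond 3 |J1  (Se2: effort source, stroke at far end)
bond 0 |J1  (C1: C, integral causality)
bond 1 |R1  (J1 needs exactly one f-in)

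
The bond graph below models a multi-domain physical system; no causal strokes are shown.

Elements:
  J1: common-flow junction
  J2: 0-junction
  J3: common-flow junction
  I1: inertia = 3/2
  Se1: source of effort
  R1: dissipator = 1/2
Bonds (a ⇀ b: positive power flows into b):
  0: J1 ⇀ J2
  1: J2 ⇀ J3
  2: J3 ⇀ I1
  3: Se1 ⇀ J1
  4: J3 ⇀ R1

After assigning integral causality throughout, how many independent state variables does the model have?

1  (I1 all integral)

β3 →J1  (Se1 fixes effort; stroke away)
β0 →J2  (J1 needs exactly one f-in)
β1 →J3  (common-e at J2 fixed by 0)
β2 →I1  (prefer integral on I1)
β4 →J3  (J3: bond 2 brought flow, rest push out)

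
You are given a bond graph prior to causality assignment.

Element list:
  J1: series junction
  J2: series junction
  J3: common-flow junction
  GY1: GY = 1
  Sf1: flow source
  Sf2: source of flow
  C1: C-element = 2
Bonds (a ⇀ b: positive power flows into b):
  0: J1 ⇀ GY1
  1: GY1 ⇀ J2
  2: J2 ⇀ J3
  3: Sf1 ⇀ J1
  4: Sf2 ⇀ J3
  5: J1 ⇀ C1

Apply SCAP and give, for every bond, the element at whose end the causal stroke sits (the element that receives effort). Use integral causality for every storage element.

bond 0 |J1
bond 1 |J2
bond 2 |J3
bond 3 |Sf1
bond 4 |Sf2
bond 5 |J1

bond 3 stroke at Sf1  (Sf1 (Sf) sets flow on bond)
bond 4 stroke at Sf2  (source Sf2 imposes f)
bond 0 stroke at J1  (1-jn J1 has f-setter on 3)
bond 5 stroke at J1  (J1 flow already set via bond 3)
bond 2 stroke at J3  (J3: bond 4 brought flow, rest push out)
bond 1 stroke at J2  (GY1: gyrator matches bond 0)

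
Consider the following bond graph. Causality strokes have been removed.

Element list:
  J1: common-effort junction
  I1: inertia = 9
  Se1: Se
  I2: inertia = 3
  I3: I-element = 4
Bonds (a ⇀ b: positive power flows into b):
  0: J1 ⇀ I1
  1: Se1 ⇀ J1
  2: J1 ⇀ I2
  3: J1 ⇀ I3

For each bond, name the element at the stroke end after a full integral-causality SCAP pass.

bond 1 →J1  (Se1: effort source, stroke at far end)
bond 0 →I1  (J1: bond 1 brought effort, rest push out)
bond 2 →I2  (J1 effort already set via bond 1)
bond 3 →I3  (J1: bond 1 brought effort, rest push out)

bond 0 stroke at I1
bond 1 stroke at J1
bond 2 stroke at I2
bond 3 stroke at I3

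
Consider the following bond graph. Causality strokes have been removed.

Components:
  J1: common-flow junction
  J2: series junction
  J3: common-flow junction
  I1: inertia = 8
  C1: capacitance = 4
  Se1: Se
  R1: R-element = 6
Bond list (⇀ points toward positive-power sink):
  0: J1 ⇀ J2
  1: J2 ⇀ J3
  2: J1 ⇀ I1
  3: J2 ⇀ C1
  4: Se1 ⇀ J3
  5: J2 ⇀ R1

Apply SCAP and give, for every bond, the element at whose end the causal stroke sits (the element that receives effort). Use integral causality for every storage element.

bond 4 stroke at J3  (Se1 (Se) sets effort on bond)
bond 1 stroke at J2  (J3: last free bond brings flow in)
bond 2 stroke at I1  (prefer integral on I1)
bond 0 stroke at J1  (1-jn J1 has f-setter on 2)
bond 3 stroke at J2  (common-f at J2 fixed by 0)
bond 5 stroke at J2  (1-jn J2 has f-setter on 0)

β0 stroke→J1
β1 stroke→J2
β2 stroke→I1
β3 stroke→J2
β4 stroke→J3
β5 stroke→J2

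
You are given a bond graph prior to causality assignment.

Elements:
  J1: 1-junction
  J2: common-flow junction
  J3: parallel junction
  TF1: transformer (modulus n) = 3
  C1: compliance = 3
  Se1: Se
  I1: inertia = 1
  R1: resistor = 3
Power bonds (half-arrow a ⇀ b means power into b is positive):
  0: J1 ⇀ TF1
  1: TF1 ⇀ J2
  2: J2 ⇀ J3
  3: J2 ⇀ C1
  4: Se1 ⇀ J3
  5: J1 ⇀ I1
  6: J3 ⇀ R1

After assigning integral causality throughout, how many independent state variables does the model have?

2  (C1, I1 all integral)

#4 |J3  (Se1 (Se) sets effort on bond)
#2 |J2  (J3 effort already set via bond 4)
#6 |R1  (J3: bond 4 brought effort, rest push out)
#3 |J2  (C1 integral (e out))
#1 |TF1  (J2 needs exactly one f-in)
#0 |J1  (TF TF1: opposite of bond 1)
#5 |I1  (only one flow-in slot at J1)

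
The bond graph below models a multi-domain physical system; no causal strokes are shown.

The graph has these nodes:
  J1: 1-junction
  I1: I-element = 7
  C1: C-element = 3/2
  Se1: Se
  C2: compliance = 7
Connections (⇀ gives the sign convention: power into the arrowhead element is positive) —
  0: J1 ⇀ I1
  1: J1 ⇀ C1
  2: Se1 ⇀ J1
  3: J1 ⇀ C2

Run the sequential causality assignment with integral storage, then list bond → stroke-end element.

β2 stroke→J1  (source Se1 imposes e)
β0 stroke→I1  (prefer integral on I1)
β1 stroke→J1  (common-f at J1 fixed by 0)
β3 stroke→J1  (1-jn J1 has f-setter on 0)

bond 0 stroke at I1
bond 1 stroke at J1
bond 2 stroke at J1
bond 3 stroke at J1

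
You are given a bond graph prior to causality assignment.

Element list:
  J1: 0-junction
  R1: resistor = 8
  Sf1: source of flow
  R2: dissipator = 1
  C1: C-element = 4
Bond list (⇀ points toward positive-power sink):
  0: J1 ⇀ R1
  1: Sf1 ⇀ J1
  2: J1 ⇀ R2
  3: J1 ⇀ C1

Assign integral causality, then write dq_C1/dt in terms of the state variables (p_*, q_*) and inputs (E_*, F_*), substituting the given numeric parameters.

dq_C1/dt = F_Sf1 - 9*q_C1/32

bond 1 stroke→Sf1  (source Sf1 imposes f)
bond 3 stroke→J1  (C1 outputs effort q/C1)
bond 0 stroke→R1  (0-jn J1 has e-setter on 3)
bond 2 stroke→R2  (common-e at J1 fixed by 3)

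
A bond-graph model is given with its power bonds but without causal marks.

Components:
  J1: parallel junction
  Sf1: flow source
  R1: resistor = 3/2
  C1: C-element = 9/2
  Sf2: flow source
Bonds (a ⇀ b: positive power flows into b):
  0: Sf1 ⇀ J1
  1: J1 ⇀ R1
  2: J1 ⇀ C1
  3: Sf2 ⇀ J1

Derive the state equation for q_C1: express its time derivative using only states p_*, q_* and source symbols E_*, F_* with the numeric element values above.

b0 stroke→Sf1  (Sf1 (Sf) sets flow on bond)
b3 stroke→Sf2  (source Sf2 imposes f)
b2 stroke→J1  (prefer integral on C1)
b1 stroke→R1  (J1 effort already set via bond 2)

dq_C1/dt = F_Sf1 + F_Sf2 - 4*q_C1/27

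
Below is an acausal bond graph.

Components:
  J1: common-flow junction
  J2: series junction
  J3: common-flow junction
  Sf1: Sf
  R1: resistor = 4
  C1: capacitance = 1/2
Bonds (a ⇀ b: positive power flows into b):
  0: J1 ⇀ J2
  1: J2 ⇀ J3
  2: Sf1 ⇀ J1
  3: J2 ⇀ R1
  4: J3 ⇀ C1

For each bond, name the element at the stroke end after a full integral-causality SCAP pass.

b0 stroke at J1
b1 stroke at J2
b2 stroke at Sf1
b3 stroke at J2
b4 stroke at J3

bond 2 stroke→Sf1  (Sf1 fixes flow; stroke at Sf1)
bond 0 stroke→J1  (1-jn J1 has f-setter on 2)
bond 1 stroke→J2  (common-f at J2 fixed by 0)
bond 3 stroke→J2  (J2: bond 0 brought flow, rest push out)
bond 4 stroke→J3  (J3: bond 1 brought flow, rest push out)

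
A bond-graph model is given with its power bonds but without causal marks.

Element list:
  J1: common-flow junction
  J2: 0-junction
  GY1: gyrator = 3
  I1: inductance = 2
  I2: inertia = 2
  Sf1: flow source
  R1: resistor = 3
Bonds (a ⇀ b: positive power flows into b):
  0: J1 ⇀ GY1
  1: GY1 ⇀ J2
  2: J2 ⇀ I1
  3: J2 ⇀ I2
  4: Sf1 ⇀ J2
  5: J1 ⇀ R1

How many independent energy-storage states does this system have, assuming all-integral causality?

b4 →Sf1  (source Sf1 imposes f)
b2 →I1  (I1 integral (f out))
b3 →I2  (prefer integral on I2)
b1 →J2  (J2: last free bond brings effort in)
b0 →J1  (GY GY1: same side as bond 1)
b5 →R1  (only one flow-in slot at J1)

2  (I1, I2 all integral)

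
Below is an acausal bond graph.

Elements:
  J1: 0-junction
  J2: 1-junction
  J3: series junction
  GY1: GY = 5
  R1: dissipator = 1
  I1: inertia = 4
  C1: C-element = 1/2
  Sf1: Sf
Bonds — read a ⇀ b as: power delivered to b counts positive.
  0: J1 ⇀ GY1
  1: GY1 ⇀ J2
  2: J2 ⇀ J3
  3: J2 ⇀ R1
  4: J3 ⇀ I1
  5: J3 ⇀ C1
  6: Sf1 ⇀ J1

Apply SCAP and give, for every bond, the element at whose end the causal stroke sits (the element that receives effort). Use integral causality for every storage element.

bond 6 stroke→Sf1  (source Sf1 imposes f)
bond 0 stroke→J1  (closing 0-jn rule on J1)
bond 1 stroke→J2  (GY1: gyrator matches bond 0)
bond 4 stroke→I1  (I1 integral (f out))
bond 2 stroke→J3  (J3 flow already set via bond 4)
bond 5 stroke→J3  (J3 flow already set via bond 4)
bond 3 stroke→J2  (common-f at J2 fixed by 2)

bond 0 |J1
bond 1 |J2
bond 2 |J3
bond 3 |J2
bond 4 |I1
bond 5 |J3
bond 6 |Sf1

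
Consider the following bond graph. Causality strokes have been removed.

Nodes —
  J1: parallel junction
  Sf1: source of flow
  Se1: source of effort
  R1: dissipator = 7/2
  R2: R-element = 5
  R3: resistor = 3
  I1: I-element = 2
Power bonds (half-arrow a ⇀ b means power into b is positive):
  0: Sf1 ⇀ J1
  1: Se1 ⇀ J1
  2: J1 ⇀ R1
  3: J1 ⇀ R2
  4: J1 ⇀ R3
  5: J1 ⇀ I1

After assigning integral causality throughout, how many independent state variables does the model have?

β0 stroke→Sf1  (Sf1: flow source, stroke at near end)
β1 stroke→J1  (Se1 fixes effort; stroke away)
β2 stroke→R1  (J1 effort already set via bond 1)
β3 stroke→R2  (0-jn J1 has e-setter on 1)
β4 stroke→R3  (J1 effort already set via bond 1)
β5 stroke→I1  (0-jn J1 has e-setter on 1)

1  (I1 all integral)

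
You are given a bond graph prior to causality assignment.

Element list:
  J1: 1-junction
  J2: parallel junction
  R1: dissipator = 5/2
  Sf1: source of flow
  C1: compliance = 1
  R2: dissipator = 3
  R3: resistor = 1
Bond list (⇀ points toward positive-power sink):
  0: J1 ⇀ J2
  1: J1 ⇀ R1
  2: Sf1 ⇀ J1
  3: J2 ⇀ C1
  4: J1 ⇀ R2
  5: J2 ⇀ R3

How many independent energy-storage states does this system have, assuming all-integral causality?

bond 2 stroke at Sf1  (source Sf1 imposes f)
bond 0 stroke at J1  (common-f at J1 fixed by 2)
bond 1 stroke at J1  (common-f at J1 fixed by 2)
bond 4 stroke at J1  (J1: bond 2 brought flow, rest push out)
bond 3 stroke at J2  (C1 integral (e out))
bond 5 stroke at R3  (J2 effort already set via bond 3)

1  (C1 all integral)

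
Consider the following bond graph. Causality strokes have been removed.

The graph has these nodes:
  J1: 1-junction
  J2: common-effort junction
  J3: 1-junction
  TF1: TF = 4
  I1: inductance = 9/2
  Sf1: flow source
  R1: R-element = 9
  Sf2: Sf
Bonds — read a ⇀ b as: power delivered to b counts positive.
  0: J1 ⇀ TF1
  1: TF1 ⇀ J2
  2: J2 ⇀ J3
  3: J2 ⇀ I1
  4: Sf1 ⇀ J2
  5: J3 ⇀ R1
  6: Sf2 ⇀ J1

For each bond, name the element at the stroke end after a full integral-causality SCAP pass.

b4 stroke at Sf1  (Sf1: flow source, stroke at near end)
b6 stroke at Sf2  (Sf2 (Sf) sets flow on bond)
b0 stroke at J1  (1-jn J1 has f-setter on 6)
b1 stroke at TF1  (TF1: transformer flips bond 0)
b3 stroke at I1  (I1 integral (f out))
b2 stroke at J2  (closing 0-jn rule on J2)
b5 stroke at J3  (common-f at J3 fixed by 2)

#0 →J1
#1 →TF1
#2 →J2
#3 →I1
#4 →Sf1
#5 →J3
#6 →Sf2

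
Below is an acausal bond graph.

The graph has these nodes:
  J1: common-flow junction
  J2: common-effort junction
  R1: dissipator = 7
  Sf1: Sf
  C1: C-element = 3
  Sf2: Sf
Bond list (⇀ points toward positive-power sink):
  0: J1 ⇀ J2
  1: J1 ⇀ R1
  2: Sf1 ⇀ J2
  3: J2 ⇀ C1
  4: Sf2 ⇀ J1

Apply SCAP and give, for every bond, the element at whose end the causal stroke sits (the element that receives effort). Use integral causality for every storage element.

b0 |J1
b1 |J1
b2 |Sf1
b3 |J2
b4 |Sf2

β2 →Sf1  (Sf1: flow source, stroke at near end)
β4 →Sf2  (Sf2 (Sf) sets flow on bond)
β0 →J1  (J1: bond 4 brought flow, rest push out)
β1 →J1  (common-f at J1 fixed by 4)
β3 →J2  (J2 needs exactly one e-in)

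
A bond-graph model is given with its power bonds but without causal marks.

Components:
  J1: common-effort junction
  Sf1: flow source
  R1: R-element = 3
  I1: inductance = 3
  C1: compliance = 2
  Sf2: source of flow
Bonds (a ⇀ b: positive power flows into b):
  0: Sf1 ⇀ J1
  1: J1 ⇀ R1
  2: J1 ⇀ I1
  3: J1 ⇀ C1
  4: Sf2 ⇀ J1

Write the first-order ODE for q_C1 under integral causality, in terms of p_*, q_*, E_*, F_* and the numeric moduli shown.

β0 |Sf1  (source Sf1 imposes f)
β4 |Sf2  (Sf2: flow source, stroke at near end)
β2 |I1  (I1 outputs flow p/I1)
β3 |J1  (C1 outputs effort q/C1)
β1 |R1  (common-e at J1 fixed by 3)

dq_C1/dt = F_Sf1 + F_Sf2 - p_I1/3 - q_C1/6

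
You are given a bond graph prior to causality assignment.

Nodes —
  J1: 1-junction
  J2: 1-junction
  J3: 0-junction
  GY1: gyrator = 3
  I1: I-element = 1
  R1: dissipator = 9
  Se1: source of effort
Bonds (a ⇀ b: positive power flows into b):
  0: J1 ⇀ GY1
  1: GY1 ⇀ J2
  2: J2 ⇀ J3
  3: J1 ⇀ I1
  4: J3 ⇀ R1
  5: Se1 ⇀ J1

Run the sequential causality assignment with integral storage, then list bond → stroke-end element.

β0 stroke→J1
β1 stroke→J2
β2 stroke→J3
β3 stroke→I1
β4 stroke→R1
β5 stroke→J1

b5 →J1  (Se1 (Se) sets effort on bond)
b3 →I1  (prefer integral on I1)
b0 →J1  (J1: bond 3 brought flow, rest push out)
b1 →J2  (GY1 both-in/both-out from 0)
b2 →J3  (J2 needs exactly one f-in)
b4 →R1  (common-e at J3 fixed by 2)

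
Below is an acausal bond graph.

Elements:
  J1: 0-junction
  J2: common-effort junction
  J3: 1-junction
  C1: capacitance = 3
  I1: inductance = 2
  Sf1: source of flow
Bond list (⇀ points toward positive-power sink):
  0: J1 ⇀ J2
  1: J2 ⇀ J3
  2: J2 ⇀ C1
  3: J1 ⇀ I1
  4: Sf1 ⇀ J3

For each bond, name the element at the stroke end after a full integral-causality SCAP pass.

#4 →Sf1  (Sf1 (Sf) sets flow on bond)
#1 →J3  (1-jn J3 has f-setter on 4)
#2 →J2  (prefer integral on C1)
#0 →J1  (J2: bond 2 brought effort, rest push out)
#3 →I1  (J1: bond 0 brought effort, rest push out)

#0 stroke at J1
#1 stroke at J3
#2 stroke at J2
#3 stroke at I1
#4 stroke at Sf1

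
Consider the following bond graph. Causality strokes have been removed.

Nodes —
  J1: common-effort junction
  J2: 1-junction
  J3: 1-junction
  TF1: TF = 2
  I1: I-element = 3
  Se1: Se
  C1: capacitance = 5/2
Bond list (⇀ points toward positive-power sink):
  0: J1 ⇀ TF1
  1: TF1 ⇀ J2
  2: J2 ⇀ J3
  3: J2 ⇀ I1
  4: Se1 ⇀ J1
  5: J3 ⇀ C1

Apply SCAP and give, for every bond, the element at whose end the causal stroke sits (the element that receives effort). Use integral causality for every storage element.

b0 →TF1
b1 →J2
b2 →J2
b3 →I1
b4 →J1
b5 →J3

β4 stroke at J1  (Se1 fixes effort; stroke away)
β0 stroke at TF1  (0-jn J1 has e-setter on 4)
β1 stroke at J2  (through TF1, causality passes straight; one stroke at TF1)
β3 stroke at I1  (I1 integral (f out))
β2 stroke at J2  (1-jn J2 has f-setter on 3)
β5 stroke at J3  (J3 flow already set via bond 2)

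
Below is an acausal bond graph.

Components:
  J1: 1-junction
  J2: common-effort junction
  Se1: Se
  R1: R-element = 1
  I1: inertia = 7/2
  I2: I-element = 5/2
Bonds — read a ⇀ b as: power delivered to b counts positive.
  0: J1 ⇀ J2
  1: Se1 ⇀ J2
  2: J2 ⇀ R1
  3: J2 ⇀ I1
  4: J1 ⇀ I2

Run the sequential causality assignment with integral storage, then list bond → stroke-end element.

#0 stroke→J1
#1 stroke→J2
#2 stroke→R1
#3 stroke→I1
#4 stroke→I2

β1 →J2  (Se1 (Se) sets effort on bond)
β0 →J1  (common-e at J2 fixed by 1)
β2 →R1  (common-e at J2 fixed by 1)
β3 →I1  (J2 effort already set via bond 1)
β4 →I2  (only one flow-in slot at J1)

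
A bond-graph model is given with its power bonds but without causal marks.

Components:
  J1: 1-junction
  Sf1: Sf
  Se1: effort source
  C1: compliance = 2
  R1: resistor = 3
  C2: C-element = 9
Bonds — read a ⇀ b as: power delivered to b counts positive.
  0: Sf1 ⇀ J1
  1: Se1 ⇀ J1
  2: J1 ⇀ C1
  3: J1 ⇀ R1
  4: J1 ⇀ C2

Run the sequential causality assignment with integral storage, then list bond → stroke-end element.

bond 0 →Sf1  (Sf1 fixes flow; stroke at Sf1)
bond 1 →J1  (source Se1 imposes e)
bond 2 →J1  (1-jn J1 has f-setter on 0)
bond 3 →J1  (common-f at J1 fixed by 0)
bond 4 →J1  (common-f at J1 fixed by 0)

β0 →Sf1
β1 →J1
β2 →J1
β3 →J1
β4 →J1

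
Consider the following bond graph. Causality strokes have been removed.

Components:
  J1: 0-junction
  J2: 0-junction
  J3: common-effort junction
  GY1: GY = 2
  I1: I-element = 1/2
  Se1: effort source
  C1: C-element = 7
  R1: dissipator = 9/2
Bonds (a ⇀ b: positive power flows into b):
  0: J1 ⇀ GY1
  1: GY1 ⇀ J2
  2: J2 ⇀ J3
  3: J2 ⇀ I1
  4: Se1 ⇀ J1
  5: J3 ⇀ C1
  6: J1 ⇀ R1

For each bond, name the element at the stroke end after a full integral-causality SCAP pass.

β4 stroke→J1  (source Se1 imposes e)
β0 stroke→GY1  (J1 effort already set via bond 4)
β6 stroke→R1  (J1: bond 4 brought effort, rest push out)
β1 stroke→GY1  (GY1 both-in/both-out from 0)
β3 stroke→I1  (I1 outputs flow p/I1)
β2 stroke→J2  (J2: last free bond brings effort in)
β5 stroke→J3  (closing 0-jn rule on J3)

#0 →GY1
#1 →GY1
#2 →J2
#3 →I1
#4 →J1
#5 →J3
#6 →R1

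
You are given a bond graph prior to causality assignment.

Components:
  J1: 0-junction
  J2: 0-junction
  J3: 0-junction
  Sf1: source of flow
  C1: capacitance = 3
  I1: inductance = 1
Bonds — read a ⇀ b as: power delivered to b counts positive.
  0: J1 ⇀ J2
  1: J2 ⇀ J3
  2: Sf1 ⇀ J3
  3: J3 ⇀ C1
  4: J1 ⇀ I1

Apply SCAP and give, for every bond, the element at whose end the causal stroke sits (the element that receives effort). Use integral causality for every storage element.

bond 0 stroke→J1
bond 1 stroke→J2
bond 2 stroke→Sf1
bond 3 stroke→J3
bond 4 stroke→I1

b2 stroke→Sf1  (Sf1 (Sf) sets flow on bond)
b3 stroke→J3  (C1 integral (e out))
b1 stroke→J2  (0-jn J3 has e-setter on 3)
b0 stroke→J1  (common-e at J2 fixed by 1)
b4 stroke→I1  (J1: bond 0 brought effort, rest push out)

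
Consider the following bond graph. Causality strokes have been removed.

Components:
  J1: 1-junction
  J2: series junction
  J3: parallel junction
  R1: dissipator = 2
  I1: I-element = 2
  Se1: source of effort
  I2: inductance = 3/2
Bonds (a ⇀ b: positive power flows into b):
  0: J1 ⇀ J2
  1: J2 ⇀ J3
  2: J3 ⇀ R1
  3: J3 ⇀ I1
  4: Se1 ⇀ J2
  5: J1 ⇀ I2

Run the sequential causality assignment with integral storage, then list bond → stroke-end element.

β4 |J2  (Se1: effort source, stroke at far end)
β3 |I1  (I1 outputs flow p/I1)
β5 |I2  (I2: I, integral causality)
β0 |J1  (J1 flow already set via bond 5)
β1 |J2  (1-jn J2 has f-setter on 0)
β2 |J3  (only one effort-in slot at J3)

bond 0 stroke→J1
bond 1 stroke→J2
bond 2 stroke→J3
bond 3 stroke→I1
bond 4 stroke→J2
bond 5 stroke→I2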